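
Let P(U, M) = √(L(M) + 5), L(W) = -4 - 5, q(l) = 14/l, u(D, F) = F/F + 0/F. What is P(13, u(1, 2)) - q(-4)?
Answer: 7/2 + 2*I ≈ 3.5 + 2.0*I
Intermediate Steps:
u(D, F) = 1 (u(D, F) = 1 + 0 = 1)
L(W) = -9
P(U, M) = 2*I (P(U, M) = √(-9 + 5) = √(-4) = 2*I)
P(13, u(1, 2)) - q(-4) = 2*I - 14/(-4) = 2*I - 14*(-1)/4 = 2*I - 1*(-7/2) = 2*I + 7/2 = 7/2 + 2*I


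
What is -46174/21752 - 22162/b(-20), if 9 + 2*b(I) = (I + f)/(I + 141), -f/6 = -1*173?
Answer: 58328567527/772196 ≈ 75536.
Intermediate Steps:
f = 1038 (f = -(-6)*173 = -6*(-173) = 1038)
b(I) = -9/2 + (1038 + I)/(2*(141 + I)) (b(I) = -9/2 + ((I + 1038)/(I + 141))/2 = -9/2 + ((1038 + I)/(141 + I))/2 = -9/2 + (1038 + I)/(2*(141 + I)))
-46174/21752 - 22162/b(-20) = -46174/21752 - 22162*2*(141 - 20)/(-231 - 8*(-20)) = -46174*1/21752 - 22162*242/(-231 + 160) = -23087/10876 - 22162/((½)*(1/121)*(-71)) = -23087/10876 - 22162/(-71/242) = -23087/10876 - 22162*(-242/71) = -23087/10876 + 5363204/71 = 58328567527/772196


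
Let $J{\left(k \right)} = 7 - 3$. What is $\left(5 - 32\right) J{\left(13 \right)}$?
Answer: $-108$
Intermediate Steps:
$J{\left(k \right)} = 4$
$\left(5 - 32\right) J{\left(13 \right)} = \left(5 - 32\right) 4 = \left(-27\right) 4 = -108$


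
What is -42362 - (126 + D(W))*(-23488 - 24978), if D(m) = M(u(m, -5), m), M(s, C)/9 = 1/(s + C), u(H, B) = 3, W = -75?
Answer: 24233183/4 ≈ 6.0583e+6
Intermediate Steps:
M(s, C) = 9/(C + s) (M(s, C) = 9/(s + C) = 9/(C + s))
D(m) = 9/(3 + m) (D(m) = 9/(m + 3) = 9/(3 + m))
-42362 - (126 + D(W))*(-23488 - 24978) = -42362 - (126 + 9/(3 - 75))*(-23488 - 24978) = -42362 - (126 + 9/(-72))*(-48466) = -42362 - (126 + 9*(-1/72))*(-48466) = -42362 - (126 - 1/8)*(-48466) = -42362 - 1007*(-48466)/8 = -42362 - 1*(-24402631/4) = -42362 + 24402631/4 = 24233183/4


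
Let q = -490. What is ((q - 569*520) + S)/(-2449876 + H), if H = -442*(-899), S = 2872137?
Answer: -2575767/2052518 ≈ -1.2549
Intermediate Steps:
H = 397358
((q - 569*520) + S)/(-2449876 + H) = ((-490 - 569*520) + 2872137)/(-2449876 + 397358) = ((-490 - 295880) + 2872137)/(-2052518) = (-296370 + 2872137)*(-1/2052518) = 2575767*(-1/2052518) = -2575767/2052518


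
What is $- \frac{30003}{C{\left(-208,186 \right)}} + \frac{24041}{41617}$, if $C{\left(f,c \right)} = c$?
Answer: $- \frac{414721075}{2580254} \approx -160.73$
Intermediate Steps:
$- \frac{30003}{C{\left(-208,186 \right)}} + \frac{24041}{41617} = - \frac{30003}{186} + \frac{24041}{41617} = \left(-30003\right) \frac{1}{186} + 24041 \cdot \frac{1}{41617} = - \frac{10001}{62} + \frac{24041}{41617} = - \frac{414721075}{2580254}$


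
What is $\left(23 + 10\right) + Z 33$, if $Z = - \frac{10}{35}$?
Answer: $\frac{165}{7} \approx 23.571$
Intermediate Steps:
$Z = - \frac{2}{7}$ ($Z = \left(-10\right) \frac{1}{35} = - \frac{2}{7} \approx -0.28571$)
$\left(23 + 10\right) + Z 33 = \left(23 + 10\right) - \frac{66}{7} = 33 - \frac{66}{7} = \frac{165}{7}$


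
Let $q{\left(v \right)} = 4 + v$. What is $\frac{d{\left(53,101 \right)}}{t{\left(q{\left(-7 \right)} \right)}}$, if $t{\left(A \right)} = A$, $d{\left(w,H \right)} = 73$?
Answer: $- \frac{73}{3} \approx -24.333$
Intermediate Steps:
$\frac{d{\left(53,101 \right)}}{t{\left(q{\left(-7 \right)} \right)}} = \frac{73}{4 - 7} = \frac{73}{-3} = 73 \left(- \frac{1}{3}\right) = - \frac{73}{3}$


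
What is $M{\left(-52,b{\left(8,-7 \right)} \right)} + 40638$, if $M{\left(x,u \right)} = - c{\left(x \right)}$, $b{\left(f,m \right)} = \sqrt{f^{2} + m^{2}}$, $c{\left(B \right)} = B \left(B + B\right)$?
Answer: $35230$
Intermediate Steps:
$c{\left(B \right)} = 2 B^{2}$ ($c{\left(B \right)} = B 2 B = 2 B^{2}$)
$M{\left(x,u \right)} = - 2 x^{2}$
$M{\left(-52,b{\left(8,-7 \right)} \right)} + 40638 = - 2 \left(-52\right)^{2} + 40638 = \left(-2\right) 2704 + 40638 = -5408 + 40638 = 35230$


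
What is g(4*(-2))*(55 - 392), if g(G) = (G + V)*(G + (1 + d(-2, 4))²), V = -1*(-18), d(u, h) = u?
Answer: 23590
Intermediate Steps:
V = 18
g(G) = (1 + G)*(18 + G) (g(G) = (G + 18)*(G + (1 - 2)²) = (18 + G)*(G + (-1)²) = (18 + G)*(G + 1) = (18 + G)*(1 + G) = (1 + G)*(18 + G))
g(4*(-2))*(55 - 392) = (18 + (4*(-2))² + 19*(4*(-2)))*(55 - 392) = (18 + (-8)² + 19*(-8))*(-337) = (18 + 64 - 152)*(-337) = -70*(-337) = 23590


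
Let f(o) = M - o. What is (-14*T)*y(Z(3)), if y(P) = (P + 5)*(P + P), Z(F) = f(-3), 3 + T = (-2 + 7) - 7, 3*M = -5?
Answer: 10640/9 ≈ 1182.2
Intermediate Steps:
M = -5/3 (M = (⅓)*(-5) = -5/3 ≈ -1.6667)
T = -5 (T = -3 + ((-2 + 7) - 7) = -3 + (5 - 7) = -3 - 2 = -5)
f(o) = -5/3 - o
Z(F) = 4/3 (Z(F) = -5/3 - 1*(-3) = -5/3 + 3 = 4/3)
y(P) = 2*P*(5 + P) (y(P) = (5 + P)*(2*P) = 2*P*(5 + P))
(-14*T)*y(Z(3)) = (-14*(-5))*(2*(4/3)*(5 + 4/3)) = 70*(2*(4/3)*(19/3)) = 70*(152/9) = 10640/9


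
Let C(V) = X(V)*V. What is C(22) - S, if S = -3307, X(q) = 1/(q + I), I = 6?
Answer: 46309/14 ≈ 3307.8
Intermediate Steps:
X(q) = 1/(6 + q) (X(q) = 1/(q + 6) = 1/(6 + q))
C(V) = V/(6 + V)
C(22) - S = 22/(6 + 22) - 1*(-3307) = 22/28 + 3307 = 22*(1/28) + 3307 = 11/14 + 3307 = 46309/14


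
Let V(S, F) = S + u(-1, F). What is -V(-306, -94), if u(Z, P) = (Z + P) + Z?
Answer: 402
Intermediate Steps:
u(Z, P) = P + 2*Z (u(Z, P) = (P + Z) + Z = P + 2*Z)
V(S, F) = -2 + F + S (V(S, F) = S + (F + 2*(-1)) = S + (F - 2) = S + (-2 + F) = -2 + F + S)
-V(-306, -94) = -(-2 - 94 - 306) = -1*(-402) = 402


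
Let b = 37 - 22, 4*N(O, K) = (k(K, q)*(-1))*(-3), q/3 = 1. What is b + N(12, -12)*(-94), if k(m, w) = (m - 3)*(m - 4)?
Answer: -16905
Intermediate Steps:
q = 3 (q = 3*1 = 3)
k(m, w) = (-4 + m)*(-3 + m) (k(m, w) = (-3 + m)*(-4 + m) = (-4 + m)*(-3 + m))
N(O, K) = 9 - 21*K/4 + 3*K**2/4 (N(O, K) = (((12 + K**2 - 7*K)*(-1))*(-3))/4 = ((-12 - K**2 + 7*K)*(-3))/4 = (36 - 21*K + 3*K**2)/4 = 9 - 21*K/4 + 3*K**2/4)
b = 15
b + N(12, -12)*(-94) = 15 + (9 - 21/4*(-12) + (3/4)*(-12)**2)*(-94) = 15 + (9 + 63 + (3/4)*144)*(-94) = 15 + (9 + 63 + 108)*(-94) = 15 + 180*(-94) = 15 - 16920 = -16905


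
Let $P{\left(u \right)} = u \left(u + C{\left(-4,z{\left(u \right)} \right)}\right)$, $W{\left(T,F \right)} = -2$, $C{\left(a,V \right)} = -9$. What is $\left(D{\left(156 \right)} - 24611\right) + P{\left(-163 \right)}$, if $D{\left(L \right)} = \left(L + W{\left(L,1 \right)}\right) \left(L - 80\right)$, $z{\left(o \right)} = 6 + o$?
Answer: $15129$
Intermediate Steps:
$P{\left(u \right)} = u \left(-9 + u\right)$ ($P{\left(u \right)} = u \left(u - 9\right) = u \left(-9 + u\right)$)
$D{\left(L \right)} = \left(-80 + L\right) \left(-2 + L\right)$ ($D{\left(L \right)} = \left(L - 2\right) \left(L - 80\right) = \left(-2 + L\right) \left(-80 + L\right) = \left(-80 + L\right) \left(-2 + L\right)$)
$\left(D{\left(156 \right)} - 24611\right) + P{\left(-163 \right)} = \left(\left(160 + 156^{2} - 12792\right) - 24611\right) - 163 \left(-9 - 163\right) = \left(\left(160 + 24336 - 12792\right) - 24611\right) - -28036 = \left(11704 - 24611\right) + 28036 = -12907 + 28036 = 15129$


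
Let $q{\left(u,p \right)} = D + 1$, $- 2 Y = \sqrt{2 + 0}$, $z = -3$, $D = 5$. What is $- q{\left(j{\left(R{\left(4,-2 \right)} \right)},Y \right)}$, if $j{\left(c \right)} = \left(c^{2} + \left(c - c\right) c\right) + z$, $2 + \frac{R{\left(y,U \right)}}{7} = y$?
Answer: $-6$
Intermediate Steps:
$R{\left(y,U \right)} = -14 + 7 y$
$Y = - \frac{\sqrt{2}}{2}$ ($Y = - \frac{\sqrt{2 + 0}}{2} = - \frac{\sqrt{2}}{2} \approx -0.70711$)
$j{\left(c \right)} = -3 + c^{2}$ ($j{\left(c \right)} = \left(c^{2} + \left(c - c\right) c\right) - 3 = \left(c^{2} + 0 c\right) - 3 = \left(c^{2} + 0\right) - 3 = c^{2} - 3 = -3 + c^{2}$)
$q{\left(u,p \right)} = 6$ ($q{\left(u,p \right)} = 5 + 1 = 6$)
$- q{\left(j{\left(R{\left(4,-2 \right)} \right)},Y \right)} = \left(-1\right) 6 = -6$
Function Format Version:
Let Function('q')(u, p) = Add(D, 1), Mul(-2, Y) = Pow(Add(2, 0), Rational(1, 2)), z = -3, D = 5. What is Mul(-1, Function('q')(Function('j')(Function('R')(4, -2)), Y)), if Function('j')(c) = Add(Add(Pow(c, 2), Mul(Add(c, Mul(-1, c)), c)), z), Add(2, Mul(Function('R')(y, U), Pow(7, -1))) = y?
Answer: -6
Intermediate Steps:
Function('R')(y, U) = Add(-14, Mul(7, y))
Y = Mul(Rational(-1, 2), Pow(2, Rational(1, 2))) (Y = Mul(Rational(-1, 2), Pow(Add(2, 0), Rational(1, 2))) = Mul(Rational(-1, 2), Pow(2, Rational(1, 2))) ≈ -0.70711)
Function('j')(c) = Add(-3, Pow(c, 2)) (Function('j')(c) = Add(Add(Pow(c, 2), Mul(Add(c, Mul(-1, c)), c)), -3) = Add(Add(Pow(c, 2), Mul(0, c)), -3) = Add(Add(Pow(c, 2), 0), -3) = Add(Pow(c, 2), -3) = Add(-3, Pow(c, 2)))
Function('q')(u, p) = 6 (Function('q')(u, p) = Add(5, 1) = 6)
Mul(-1, Function('q')(Function('j')(Function('R')(4, -2)), Y)) = Mul(-1, 6) = -6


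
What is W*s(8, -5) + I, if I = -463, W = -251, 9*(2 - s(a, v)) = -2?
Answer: -9187/9 ≈ -1020.8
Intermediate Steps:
s(a, v) = 20/9 (s(a, v) = 2 - ⅑*(-2) = 2 + 2/9 = 20/9)
W*s(8, -5) + I = -251*20/9 - 463 = -5020/9 - 463 = -9187/9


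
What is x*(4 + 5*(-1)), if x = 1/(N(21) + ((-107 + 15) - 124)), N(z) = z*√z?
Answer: 8/1385 + 7*√21/12465 ≈ 0.0083496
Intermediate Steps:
N(z) = z^(3/2)
x = 1/(-216 + 21*√21) (x = 1/(21^(3/2) + ((-107 + 15) - 124)) = 1/(21*√21 + (-92 - 124)) = 1/(21*√21 - 216) = 1/(-216 + 21*√21) ≈ -0.0083496)
x*(4 + 5*(-1)) = (-8/1385 - 7*√21/12465)*(4 + 5*(-1)) = (-8/1385 - 7*√21/12465)*(4 - 5) = (-8/1385 - 7*√21/12465)*(-1) = 8/1385 + 7*√21/12465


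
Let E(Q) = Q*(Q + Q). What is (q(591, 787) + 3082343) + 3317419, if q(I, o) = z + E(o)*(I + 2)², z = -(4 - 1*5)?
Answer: 435607378725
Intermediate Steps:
z = 1 (z = -(4 - 5) = -1*(-1) = 1)
E(Q) = 2*Q² (E(Q) = Q*(2*Q) = 2*Q²)
q(I, o) = 1 + 2*o²*(2 + I)² (q(I, o) = 1 + (2*o²)*(I + 2)² = 1 + (2*o²)*(2 + I)² = 1 + 2*o²*(2 + I)²)
(q(591, 787) + 3082343) + 3317419 = ((1 + 2*787²*(2 + 591)²) + 3082343) + 3317419 = ((1 + 2*619369*593²) + 3082343) + 3317419 = ((1 + 2*619369*351649) + 3082343) + 3317419 = ((1 + 435600978962) + 3082343) + 3317419 = (435600978963 + 3082343) + 3317419 = 435604061306 + 3317419 = 435607378725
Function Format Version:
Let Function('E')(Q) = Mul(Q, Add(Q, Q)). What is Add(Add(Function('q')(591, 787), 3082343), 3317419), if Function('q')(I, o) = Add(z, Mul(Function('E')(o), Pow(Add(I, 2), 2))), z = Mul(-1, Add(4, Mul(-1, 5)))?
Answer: 435607378725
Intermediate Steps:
z = 1 (z = Mul(-1, Add(4, -5)) = Mul(-1, -1) = 1)
Function('E')(Q) = Mul(2, Pow(Q, 2)) (Function('E')(Q) = Mul(Q, Mul(2, Q)) = Mul(2, Pow(Q, 2)))
Function('q')(I, o) = Add(1, Mul(2, Pow(o, 2), Pow(Add(2, I), 2))) (Function('q')(I, o) = Add(1, Mul(Mul(2, Pow(o, 2)), Pow(Add(I, 2), 2))) = Add(1, Mul(Mul(2, Pow(o, 2)), Pow(Add(2, I), 2))) = Add(1, Mul(2, Pow(o, 2), Pow(Add(2, I), 2))))
Add(Add(Function('q')(591, 787), 3082343), 3317419) = Add(Add(Add(1, Mul(2, Pow(787, 2), Pow(Add(2, 591), 2))), 3082343), 3317419) = Add(Add(Add(1, Mul(2, 619369, Pow(593, 2))), 3082343), 3317419) = Add(Add(Add(1, Mul(2, 619369, 351649)), 3082343), 3317419) = Add(Add(Add(1, 435600978962), 3082343), 3317419) = Add(Add(435600978963, 3082343), 3317419) = Add(435604061306, 3317419) = 435607378725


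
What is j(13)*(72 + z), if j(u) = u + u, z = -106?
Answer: -884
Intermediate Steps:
j(u) = 2*u
j(13)*(72 + z) = (2*13)*(72 - 106) = 26*(-34) = -884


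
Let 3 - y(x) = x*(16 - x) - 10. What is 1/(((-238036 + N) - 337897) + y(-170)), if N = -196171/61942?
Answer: -61942/33715226771 ≈ -1.8372e-6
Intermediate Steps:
N = -196171/61942 (N = -196171*1/61942 = -196171/61942 ≈ -3.1670)
y(x) = 13 - x*(16 - x) (y(x) = 3 - (x*(16 - x) - 10) = 3 - (-10 + x*(16 - x)) = 3 + (10 - x*(16 - x)) = 13 - x*(16 - x))
1/(((-238036 + N) - 337897) + y(-170)) = 1/(((-238036 - 196171/61942) - 337897) + (13 + (-170)**2 - 16*(-170))) = 1/((-14744622083/61942 - 337897) + (13 + 28900 + 2720)) = 1/(-35674638057/61942 + 31633) = 1/(-33715226771/61942) = -61942/33715226771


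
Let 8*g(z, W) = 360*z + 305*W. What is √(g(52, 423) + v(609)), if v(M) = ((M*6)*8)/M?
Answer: √296238/4 ≈ 136.07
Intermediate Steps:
g(z, W) = 45*z + 305*W/8 (g(z, W) = (360*z + 305*W)/8 = (305*W + 360*z)/8 = 45*z + 305*W/8)
v(M) = 48 (v(M) = ((6*M)*8)/M = (48*M)/M = 48)
√(g(52, 423) + v(609)) = √((45*52 + (305/8)*423) + 48) = √((2340 + 129015/8) + 48) = √(147735/8 + 48) = √(148119/8) = √296238/4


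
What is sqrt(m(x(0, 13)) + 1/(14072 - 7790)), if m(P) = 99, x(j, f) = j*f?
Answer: sqrt(434099462)/2094 ≈ 9.9499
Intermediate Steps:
x(j, f) = f*j
sqrt(m(x(0, 13)) + 1/(14072 - 7790)) = sqrt(99 + 1/(14072 - 7790)) = sqrt(99 + 1/6282) = sqrt(621919/6282) = sqrt(434099462)/2094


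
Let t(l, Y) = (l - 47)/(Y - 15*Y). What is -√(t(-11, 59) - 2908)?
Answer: -5*I*√19840107/413 ≈ -53.925*I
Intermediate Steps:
t(l, Y) = -(-47 + l)/(14*Y) (t(l, Y) = (-47 + l)/((-14*Y)) = (-47 + l)*(-1/(14*Y)) = -(-47 + l)/(14*Y))
-√(t(-11, 59) - 2908) = -√((1/14)*(47 - 1*(-11))/59 - 2908) = -√((1/14)*(1/59)*(47 + 11) - 2908) = -√((1/14)*(1/59)*58 - 2908) = -√(29/413 - 2908) = -√(-1200975/413) = -5*I*√19840107/413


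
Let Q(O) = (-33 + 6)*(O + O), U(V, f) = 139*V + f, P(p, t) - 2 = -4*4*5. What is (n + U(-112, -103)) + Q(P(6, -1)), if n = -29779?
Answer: -41238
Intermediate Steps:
P(p, t) = -78 (P(p, t) = 2 - 4*4*5 = 2 - 16*5 = 2 - 80 = -78)
U(V, f) = f + 139*V
Q(O) = -54*O
(n + U(-112, -103)) + Q(P(6, -1)) = (-29779 + (-103 + 139*(-112))) - 54*(-78) = (-29779 + (-103 - 15568)) + 4212 = (-29779 - 15671) + 4212 = -45450 + 4212 = -41238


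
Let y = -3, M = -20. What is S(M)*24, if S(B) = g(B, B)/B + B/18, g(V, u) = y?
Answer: -346/15 ≈ -23.067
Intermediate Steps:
g(V, u) = -3
S(B) = -3/B + B/18
S(M)*24 = (-3/(-20) + (1/18)*(-20))*24 = (-3*(-1/20) - 10/9)*24 = (3/20 - 10/9)*24 = -173/180*24 = -346/15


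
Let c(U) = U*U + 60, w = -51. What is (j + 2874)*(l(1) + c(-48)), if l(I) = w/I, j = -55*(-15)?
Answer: 8555787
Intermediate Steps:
c(U) = 60 + U² (c(U) = U² + 60 = 60 + U²)
j = 825
l(I) = -51/I
(j + 2874)*(l(1) + c(-48)) = (825 + 2874)*(-51/1 + (60 + (-48)²)) = 3699*(-51*1 + (60 + 2304)) = 3699*(-51 + 2364) = 3699*2313 = 8555787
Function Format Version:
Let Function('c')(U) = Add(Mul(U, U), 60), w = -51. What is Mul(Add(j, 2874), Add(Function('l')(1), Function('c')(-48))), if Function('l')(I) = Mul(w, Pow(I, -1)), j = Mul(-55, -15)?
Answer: 8555787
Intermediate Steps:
Function('c')(U) = Add(60, Pow(U, 2)) (Function('c')(U) = Add(Pow(U, 2), 60) = Add(60, Pow(U, 2)))
j = 825
Function('l')(I) = Mul(-51, Pow(I, -1))
Mul(Add(j, 2874), Add(Function('l')(1), Function('c')(-48))) = Mul(Add(825, 2874), Add(Mul(-51, Pow(1, -1)), Add(60, Pow(-48, 2)))) = Mul(3699, Add(Mul(-51, 1), Add(60, 2304))) = Mul(3699, Add(-51, 2364)) = Mul(3699, 2313) = 8555787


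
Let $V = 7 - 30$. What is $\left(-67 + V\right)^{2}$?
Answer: $8100$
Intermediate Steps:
$V = -23$ ($V = 7 - 30 = -23$)
$\left(-67 + V\right)^{2} = \left(-67 - 23\right)^{2} = \left(-90\right)^{2} = 8100$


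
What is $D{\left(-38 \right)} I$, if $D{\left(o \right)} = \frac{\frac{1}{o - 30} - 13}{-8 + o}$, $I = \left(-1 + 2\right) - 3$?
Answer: $- \frac{885}{1564} \approx -0.56586$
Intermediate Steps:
$I = -2$ ($I = 1 - 3 = -2$)
$D{\left(o \right)} = \frac{-13 + \frac{1}{-30 + o}}{-8 + o}$ ($D{\left(o \right)} = \frac{\frac{1}{-30 + o} - 13}{-8 + o} = \frac{-13 + \frac{1}{-30 + o}}{-8 + o}$)
$D{\left(-38 \right)} I = \frac{391 - -494}{240 + \left(-38\right)^{2} - -1444} \left(-2\right) = \frac{391 + 494}{240 + 1444 + 1444} \left(-2\right) = \frac{1}{3128} \cdot 885 \left(-2\right) = \frac{885}{3128} \left(-2\right) = - \frac{885}{1564}$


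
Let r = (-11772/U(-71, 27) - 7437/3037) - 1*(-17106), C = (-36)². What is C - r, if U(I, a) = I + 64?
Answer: -371804295/21259 ≈ -17489.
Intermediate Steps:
U(I, a) = 64 + I
C = 1296
r = 399355959/21259 (r = (-11772/(64 - 71) - 7437/3037) - 1*(-17106) = (-11772/(-7) - 7437*1/3037) + 17106 = (-11772*(-⅐) - 7437/3037) + 17106 = (11772/7 - 7437/3037) + 17106 = 35699505/21259 + 17106 = 399355959/21259 ≈ 18785.)
C - r = 1296 - 1*399355959/21259 = 1296 - 399355959/21259 = -371804295/21259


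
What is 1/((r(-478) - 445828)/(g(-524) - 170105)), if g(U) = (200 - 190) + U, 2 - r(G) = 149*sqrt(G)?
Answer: 38033193147/99385717177 - 25422231*I*sqrt(478)/198771434354 ≈ 0.38268 - 0.0027962*I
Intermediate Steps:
r(G) = 2 - 149*sqrt(G)
g(U) = 10 + U
1/((r(-478) - 445828)/(g(-524) - 170105)) = 1/(((2 - 149*I*sqrt(478)) - 445828)/((10 - 524) - 170105)) = 1/(((2 - 149*I*sqrt(478)) - 445828)/(-514 - 170105)) = 1/(((2 - 149*I*sqrt(478)) - 445828)/(-170619)) = 1/((-445826 - 149*I*sqrt(478))*(-1/170619)) = 1/(445826/170619 + 149*I*sqrt(478)/170619)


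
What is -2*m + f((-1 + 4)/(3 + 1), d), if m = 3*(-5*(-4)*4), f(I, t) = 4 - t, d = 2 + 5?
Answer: -483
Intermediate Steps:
d = 7
m = 240 (m = 3*(20*4) = 3*80 = 240)
-2*m + f((-1 + 4)/(3 + 1), d) = -2*240 + (4 - 1*7) = -480 + (4 - 7) = -480 - 3 = -483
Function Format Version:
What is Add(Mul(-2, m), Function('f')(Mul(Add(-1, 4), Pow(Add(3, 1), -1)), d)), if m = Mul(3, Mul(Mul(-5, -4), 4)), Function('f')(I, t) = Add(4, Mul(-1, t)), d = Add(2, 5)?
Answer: -483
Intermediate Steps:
d = 7
m = 240 (m = Mul(3, Mul(20, 4)) = Mul(3, 80) = 240)
Add(Mul(-2, m), Function('f')(Mul(Add(-1, 4), Pow(Add(3, 1), -1)), d)) = Add(Mul(-2, 240), Add(4, Mul(-1, 7))) = Add(-480, Add(4, -7)) = Add(-480, -3) = -483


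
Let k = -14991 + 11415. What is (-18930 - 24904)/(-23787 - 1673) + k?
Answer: -45500563/12730 ≈ -3574.3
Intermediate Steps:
k = -3576
(-18930 - 24904)/(-23787 - 1673) + k = (-18930 - 24904)/(-23787 - 1673) - 3576 = -43834/(-25460) - 3576 = -43834*(-1/25460) - 3576 = 21917/12730 - 3576 = -45500563/12730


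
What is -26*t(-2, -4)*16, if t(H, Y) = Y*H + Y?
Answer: -1664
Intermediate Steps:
t(H, Y) = Y + H*Y (t(H, Y) = H*Y + Y = Y + H*Y)
-26*t(-2, -4)*16 = -(-104)*(1 - 2)*16 = -(-104)*(-1)*16 = -26*4*16 = -104*16 = -1664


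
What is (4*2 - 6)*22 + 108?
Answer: 152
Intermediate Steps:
(4*2 - 6)*22 + 108 = (8 - 6)*22 + 108 = 2*22 + 108 = 44 + 108 = 152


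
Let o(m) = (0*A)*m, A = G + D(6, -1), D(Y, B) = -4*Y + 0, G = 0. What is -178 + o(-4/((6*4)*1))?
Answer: -178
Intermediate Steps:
D(Y, B) = -4*Y
A = -24 (A = 0 - 4*6 = 0 - 24 = -24)
o(m) = 0 (o(m) = (0*(-24))*m = 0*m = 0)
-178 + o(-4/((6*4)*1)) = -178 + 0 = -178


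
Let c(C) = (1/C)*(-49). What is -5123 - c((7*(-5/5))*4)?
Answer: -20499/4 ≈ -5124.8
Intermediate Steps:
c(C) = -49/C
-5123 - c((7*(-5/5))*4) = -5123 - (-49)/((7*(-5/5))*4) = -5123 - (-49)/((7*(-5*⅕))*4) = -5123 - (-49)/((7*(-1))*4) = -5123 - (-49)/((-7*4)) = -5123 - (-49)/(-28) = -5123 - (-49)*(-1)/28 = -5123 - 1*7/4 = -5123 - 7/4 = -20499/4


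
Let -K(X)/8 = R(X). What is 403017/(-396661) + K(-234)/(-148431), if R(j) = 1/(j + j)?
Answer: -6998966103581/6888584300247 ≈ -1.0160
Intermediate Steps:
R(j) = 1/(2*j)
K(X) = -4/X
403017/(-396661) + K(-234)/(-148431) = 403017/(-396661) - 4/(-234)/(-148431) = 403017*(-1/396661) - 4*(-1/234)*(-1/148431) = -403017/396661 + (2/117)*(-1/148431) = -403017/396661 - 2/17366427 = -6998966103581/6888584300247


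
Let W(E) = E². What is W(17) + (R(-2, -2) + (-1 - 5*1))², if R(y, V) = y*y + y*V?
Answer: 293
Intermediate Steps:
R(y, V) = y² + V*y
W(17) + (R(-2, -2) + (-1 - 5*1))² = 17² + (-2*(-2 - 2) + (-1 - 5*1))² = 289 + (-2*(-4) + (-1 - 5))² = 289 + (8 - 6)² = 289 + 2² = 289 + 4 = 293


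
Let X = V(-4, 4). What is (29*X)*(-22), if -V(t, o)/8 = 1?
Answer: 5104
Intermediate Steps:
V(t, o) = -8 (V(t, o) = -8*1 = -8)
X = -8
(29*X)*(-22) = (29*(-8))*(-22) = -232*(-22) = 5104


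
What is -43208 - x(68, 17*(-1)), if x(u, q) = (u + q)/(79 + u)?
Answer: -2117209/49 ≈ -43208.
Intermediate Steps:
x(u, q) = (q + u)/(79 + u)
-43208 - x(68, 17*(-1)) = -43208 - (17*(-1) + 68)/(79 + 68) = -43208 - (-17 + 68)/147 = -43208 - 51/147 = -43208 - 1*17/49 = -43208 - 17/49 = -2117209/49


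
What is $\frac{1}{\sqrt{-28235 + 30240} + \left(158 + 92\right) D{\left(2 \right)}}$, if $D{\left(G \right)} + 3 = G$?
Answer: $- \frac{50}{12099} - \frac{\sqrt{2005}}{60495} \approx -0.0048728$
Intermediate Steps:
$D{\left(G \right)} = -3 + G$
$\frac{1}{\sqrt{-28235 + 30240} + \left(158 + 92\right) D{\left(2 \right)}} = \frac{1}{\sqrt{-28235 + 30240} + \left(158 + 92\right) \left(-3 + 2\right)} = \frac{1}{\sqrt{2005} + 250 \left(-1\right)} = \frac{1}{\sqrt{2005} - 250} = \frac{1}{-250 + \sqrt{2005}}$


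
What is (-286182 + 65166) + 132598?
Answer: -88418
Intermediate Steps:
(-286182 + 65166) + 132598 = -221016 + 132598 = -88418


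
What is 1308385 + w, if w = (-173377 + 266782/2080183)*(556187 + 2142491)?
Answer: -973290668852827247/2080183 ≈ -4.6789e+11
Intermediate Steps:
w = -973293390533061702/2080183 (w = (-173377 + 266782*(1/2080183))*2698678 = (-173377 + 266782/2080183)*2698678 = -360655621209/2080183*2698678 = -973293390533061702/2080183 ≈ -4.6789e+11)
1308385 + w = 1308385 - 973293390533061702/2080183 = -973290668852827247/2080183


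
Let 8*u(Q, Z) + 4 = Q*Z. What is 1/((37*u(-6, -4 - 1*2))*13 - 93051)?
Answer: -1/91127 ≈ -1.0974e-5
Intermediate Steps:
u(Q, Z) = -½ + Q*Z/8 (u(Q, Z) = -½ + (Q*Z)/8 = -½ + Q*Z/8)
1/((37*u(-6, -4 - 1*2))*13 - 93051) = 1/((37*(-½ + (⅛)*(-6)*(-4 - 1*2)))*13 - 93051) = 1/((37*(-½ + (⅛)*(-6)*(-4 - 2)))*13 - 93051) = 1/((37*(-½ + (⅛)*(-6)*(-6)))*13 - 93051) = 1/((37*(-½ + 9/2))*13 - 93051) = 1/((37*4)*13 - 93051) = 1/(148*13 - 93051) = 1/(1924 - 93051) = 1/(-91127) = -1/91127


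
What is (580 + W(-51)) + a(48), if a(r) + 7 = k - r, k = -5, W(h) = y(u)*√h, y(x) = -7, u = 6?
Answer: 520 - 7*I*√51 ≈ 520.0 - 49.99*I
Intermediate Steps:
W(h) = -7*√h
a(r) = -12 - r (a(r) = -7 + (-5 - r) = -12 - r)
(580 + W(-51)) + a(48) = (580 - 7*I*√51) + (-12 - 1*48) = (580 - 7*I*√51) + (-12 - 48) = (580 - 7*I*√51) - 60 = 520 - 7*I*√51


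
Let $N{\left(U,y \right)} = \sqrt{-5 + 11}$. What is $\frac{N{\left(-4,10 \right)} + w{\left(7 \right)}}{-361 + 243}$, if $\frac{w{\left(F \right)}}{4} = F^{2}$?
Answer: $- \frac{98}{59} - \frac{\sqrt{6}}{118} \approx -1.6818$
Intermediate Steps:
$w{\left(F \right)} = 4 F^{2}$
$N{\left(U,y \right)} = \sqrt{6}$
$\frac{N{\left(-4,10 \right)} + w{\left(7 \right)}}{-361 + 243} = \frac{\sqrt{6} + 4 \cdot 7^{2}}{-361 + 243} = \frac{\sqrt{6} + 4 \cdot 49}{-118} = \left(\sqrt{6} + 196\right) \left(- \frac{1}{118}\right) = \left(196 + \sqrt{6}\right) \left(- \frac{1}{118}\right) = - \frac{98}{59} - \frac{\sqrt{6}}{118}$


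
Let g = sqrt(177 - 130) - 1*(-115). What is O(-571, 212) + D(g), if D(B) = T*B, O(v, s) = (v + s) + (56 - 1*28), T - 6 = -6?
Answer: -331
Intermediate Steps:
T = 0 (T = 6 - 6 = 0)
O(v, s) = 28 + s + v (O(v, s) = (s + v) + (56 - 28) = (s + v) + 28 = 28 + s + v)
g = 115 + sqrt(47) (g = sqrt(47) + 115 = 115 + sqrt(47) ≈ 121.86)
D(B) = 0 (D(B) = 0*B = 0)
O(-571, 212) + D(g) = (28 + 212 - 571) + 0 = -331 + 0 = -331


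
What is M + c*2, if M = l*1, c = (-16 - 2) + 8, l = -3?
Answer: -23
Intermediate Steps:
c = -10 (c = -18 + 8 = -10)
M = -3 (M = -3*1 = -3)
M + c*2 = -3 - 10*2 = -3 - 20 = -23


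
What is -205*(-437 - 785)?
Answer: 250510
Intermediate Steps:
-205*(-437 - 785) = -205*(-1222) = 250510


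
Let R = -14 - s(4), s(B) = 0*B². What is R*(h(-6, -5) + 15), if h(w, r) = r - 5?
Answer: -70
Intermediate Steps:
s(B) = 0
h(w, r) = -5 + r
R = -14 (R = -14 - 1*0 = -14 + 0 = -14)
R*(h(-6, -5) + 15) = -14*((-5 - 5) + 15) = -14*(-10 + 15) = -14*5 = -70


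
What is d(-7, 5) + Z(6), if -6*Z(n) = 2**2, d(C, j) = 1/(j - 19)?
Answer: -31/42 ≈ -0.73810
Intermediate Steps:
d(C, j) = 1/(-19 + j)
Z(n) = -2/3 (Z(n) = -1/6*2**2 = -1/6*4 = -2/3)
d(-7, 5) + Z(6) = 1/(-19 + 5) - 2/3 = 1/(-14) - 2/3 = -1/14 - 2/3 = -31/42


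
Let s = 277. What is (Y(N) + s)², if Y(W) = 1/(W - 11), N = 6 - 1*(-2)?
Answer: 688900/9 ≈ 76545.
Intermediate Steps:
N = 8 (N = 6 + 2 = 8)
Y(W) = 1/(-11 + W)
(Y(N) + s)² = (1/(-11 + 8) + 277)² = (1/(-3) + 277)² = (-⅓ + 277)² = (830/3)² = 688900/9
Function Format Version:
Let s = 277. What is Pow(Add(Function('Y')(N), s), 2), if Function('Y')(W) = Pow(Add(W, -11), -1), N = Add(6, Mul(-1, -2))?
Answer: Rational(688900, 9) ≈ 76545.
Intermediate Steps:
N = 8 (N = Add(6, 2) = 8)
Function('Y')(W) = Pow(Add(-11, W), -1)
Pow(Add(Function('Y')(N), s), 2) = Pow(Add(Pow(Add(-11, 8), -1), 277), 2) = Pow(Add(Pow(-3, -1), 277), 2) = Pow(Add(Rational(-1, 3), 277), 2) = Pow(Rational(830, 3), 2) = Rational(688900, 9)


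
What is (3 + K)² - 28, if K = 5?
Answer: 36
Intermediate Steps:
(3 + K)² - 28 = (3 + 5)² - 28 = 8² - 28 = 64 - 28 = 36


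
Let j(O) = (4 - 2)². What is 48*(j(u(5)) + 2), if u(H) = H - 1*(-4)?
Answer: 288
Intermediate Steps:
u(H) = 4 + H (u(H) = H + 4 = 4 + H)
j(O) = 4 (j(O) = 2² = 4)
48*(j(u(5)) + 2) = 48*(4 + 2) = 48*6 = 288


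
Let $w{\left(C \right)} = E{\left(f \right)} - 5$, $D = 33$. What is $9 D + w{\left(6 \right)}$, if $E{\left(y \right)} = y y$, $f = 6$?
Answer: $328$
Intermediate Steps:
$E{\left(y \right)} = y^{2}$
$w{\left(C \right)} = 31$ ($w{\left(C \right)} = 6^{2} - 5 = 36 - 5 = 31$)
$9 D + w{\left(6 \right)} = 9 \cdot 33 + 31 = 297 + 31 = 328$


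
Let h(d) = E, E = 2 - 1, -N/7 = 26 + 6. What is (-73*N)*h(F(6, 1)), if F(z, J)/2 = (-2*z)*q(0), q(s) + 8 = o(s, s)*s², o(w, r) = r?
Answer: 16352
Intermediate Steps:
q(s) = -8 + s³ (q(s) = -8 + s*s² = -8 + s³)
N = -224 (N = -7*(26 + 6) = -7*32 = -224)
F(z, J) = 32*z (F(z, J) = 2*((-2*z)*(-8 + 0³)) = 2*((-2*z)*(-8 + 0)) = 2*(-2*z*(-8)) = 2*(16*z) = 32*z)
E = 1
h(d) = 1
(-73*N)*h(F(6, 1)) = -73*(-224)*1 = 16352*1 = 16352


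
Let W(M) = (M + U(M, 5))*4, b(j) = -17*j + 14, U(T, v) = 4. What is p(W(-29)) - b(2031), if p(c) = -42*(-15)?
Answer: 35143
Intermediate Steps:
b(j) = 14 - 17*j
W(M) = 16 + 4*M (W(M) = (M + 4)*4 = (4 + M)*4 = 16 + 4*M)
p(c) = 630
p(W(-29)) - b(2031) = 630 - (14 - 17*2031) = 630 - (14 - 34527) = 630 - 1*(-34513) = 630 + 34513 = 35143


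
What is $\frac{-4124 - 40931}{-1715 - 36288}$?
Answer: $\frac{45055}{38003} \approx 1.1856$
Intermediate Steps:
$\frac{-4124 - 40931}{-1715 - 36288} = - \frac{45055}{-38003} = \left(-45055\right) \left(- \frac{1}{38003}\right) = \frac{45055}{38003}$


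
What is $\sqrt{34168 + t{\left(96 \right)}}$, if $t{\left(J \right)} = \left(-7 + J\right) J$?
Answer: $2 \sqrt{10678} \approx 206.67$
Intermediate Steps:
$t{\left(J \right)} = J \left(-7 + J\right)$
$\sqrt{34168 + t{\left(96 \right)}} = \sqrt{34168 + 96 \left(-7 + 96\right)} = \sqrt{34168 + 96 \cdot 89} = \sqrt{34168 + 8544} = \sqrt{42712} = 2 \sqrt{10678}$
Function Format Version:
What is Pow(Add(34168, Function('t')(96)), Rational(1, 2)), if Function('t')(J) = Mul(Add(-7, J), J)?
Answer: Mul(2, Pow(10678, Rational(1, 2))) ≈ 206.67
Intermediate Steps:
Function('t')(J) = Mul(J, Add(-7, J))
Pow(Add(34168, Function('t')(96)), Rational(1, 2)) = Pow(Add(34168, Mul(96, Add(-7, 96))), Rational(1, 2)) = Pow(Add(34168, Mul(96, 89)), Rational(1, 2)) = Pow(Add(34168, 8544), Rational(1, 2)) = Pow(42712, Rational(1, 2)) = Mul(2, Pow(10678, Rational(1, 2)))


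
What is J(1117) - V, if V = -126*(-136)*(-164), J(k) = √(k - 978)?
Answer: 2810304 + √139 ≈ 2.8103e+6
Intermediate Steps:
J(k) = √(-978 + k)
V = -2810304 (V = 17136*(-164) = -2810304)
J(1117) - V = √(-978 + 1117) - 1*(-2810304) = √139 + 2810304 = 2810304 + √139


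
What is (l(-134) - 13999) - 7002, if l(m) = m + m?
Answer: -21269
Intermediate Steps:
l(m) = 2*m
(l(-134) - 13999) - 7002 = (2*(-134) - 13999) - 7002 = (-268 - 13999) - 7002 = -14267 - 7002 = -21269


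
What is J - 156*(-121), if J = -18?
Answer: 18858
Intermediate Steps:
J - 156*(-121) = -18 - 156*(-121) = -18 + 18876 = 18858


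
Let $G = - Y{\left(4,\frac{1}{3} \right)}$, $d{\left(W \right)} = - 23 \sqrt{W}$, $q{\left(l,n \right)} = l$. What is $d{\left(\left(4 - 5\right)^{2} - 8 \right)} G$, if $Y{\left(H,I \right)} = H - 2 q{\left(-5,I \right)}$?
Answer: $322 i \sqrt{7} \approx 851.93 i$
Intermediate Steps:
$Y{\left(H,I \right)} = 10 + H$ ($Y{\left(H,I \right)} = H - -10 = H + 10 = 10 + H$)
$G = -14$ ($G = - (10 + 4) = \left(-1\right) 14 = -14$)
$d{\left(\left(4 - 5\right)^{2} - 8 \right)} G = - 23 \sqrt{\left(4 - 5\right)^{2} - 8} \left(-14\right) = - 23 \sqrt{\left(-1\right)^{2} - 8} \left(-14\right) = - 23 \sqrt{1 - 8} \left(-14\right) = - 23 \sqrt{-7} \left(-14\right) = - 23 i \sqrt{7} \left(-14\right) = 322 i \sqrt{7}$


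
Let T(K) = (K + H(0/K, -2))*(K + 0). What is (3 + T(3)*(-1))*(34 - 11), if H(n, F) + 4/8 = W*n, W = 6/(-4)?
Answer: -207/2 ≈ -103.50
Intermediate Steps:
W = -3/2 (W = 6*(-¼) = -3/2 ≈ -1.5000)
H(n, F) = -½ - 3*n/2
T(K) = K*(-½ + K) (T(K) = (K + (-½ - 0/K))*(K + 0) = (K + (-½ - 3/2*0))*K = (K + (-½ + 0))*K = (K - ½)*K = (-½ + K)*K = K*(-½ + K))
(3 + T(3)*(-1))*(34 - 11) = (3 + (3*(-½ + 3))*(-1))*(34 - 11) = (3 + (3*(5/2))*(-1))*23 = (3 + (15/2)*(-1))*23 = (3 - 15/2)*23 = -9/2*23 = -207/2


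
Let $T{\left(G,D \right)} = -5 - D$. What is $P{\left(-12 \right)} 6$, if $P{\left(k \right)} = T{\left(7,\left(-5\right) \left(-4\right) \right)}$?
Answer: $-150$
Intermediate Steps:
$P{\left(k \right)} = -25$ ($P{\left(k \right)} = -5 - \left(-5\right) \left(-4\right) = -5 - 20 = -25$)
$P{\left(-12 \right)} 6 = \left(-25\right) 6 = -150$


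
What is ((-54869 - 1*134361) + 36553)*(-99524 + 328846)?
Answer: -35012194994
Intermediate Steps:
((-54869 - 1*134361) + 36553)*(-99524 + 328846) = ((-54869 - 134361) + 36553)*229322 = (-189230 + 36553)*229322 = -152677*229322 = -35012194994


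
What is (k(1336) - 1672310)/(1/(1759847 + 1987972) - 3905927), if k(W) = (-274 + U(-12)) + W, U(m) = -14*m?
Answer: 1565726343630/3659676855803 ≈ 0.42783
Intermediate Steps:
k(W) = -106 + W (k(W) = (-274 - 14*(-12)) + W = (-274 + 168) + W = -106 + W)
(k(1336) - 1672310)/(1/(1759847 + 1987972) - 3905927) = ((-106 + 1336) - 1672310)/(1/(1759847 + 1987972) - 3905927) = (1230 - 1672310)/(1/3747819 - 3905927) = -1671080/(1/3747819 - 3905927) = -1671080/(-14638707423212/3747819) = -1671080*(-3747819/14638707423212) = 1565726343630/3659676855803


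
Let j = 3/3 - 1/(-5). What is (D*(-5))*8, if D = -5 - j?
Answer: 248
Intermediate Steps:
j = 6/5 (j = 3*(1/3) - 1*(-1/5) = 1 + 1/5 = 6/5 ≈ 1.2000)
D = -31/5 (D = -5 - 1*6/5 = -5 - 6/5 = -31/5 ≈ -6.2000)
(D*(-5))*8 = -31/5*(-5)*8 = 31*8 = 248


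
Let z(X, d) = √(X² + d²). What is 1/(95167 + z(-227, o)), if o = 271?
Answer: 95167/9056632919 - √124970/9056632919 ≈ 1.0469e-5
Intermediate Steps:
1/(95167 + z(-227, o)) = 1/(95167 + √((-227)² + 271²)) = 1/(95167 + √(51529 + 73441)) = 1/(95167 + √124970)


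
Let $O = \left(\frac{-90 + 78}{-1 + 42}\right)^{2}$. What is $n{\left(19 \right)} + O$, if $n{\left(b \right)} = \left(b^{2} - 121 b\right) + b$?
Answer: $- \frac{3225695}{1681} \approx -1918.9$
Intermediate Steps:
$n{\left(b \right)} = b^{2} - 120 b$
$O = \frac{144}{1681}$ ($O = \left(- \frac{12}{41}\right)^{2} = \frac{144}{1681} \approx 0.085663$)
$n{\left(19 \right)} + O = 19 \left(-120 + 19\right) + \frac{144}{1681} = 19 \left(-101\right) + \frac{144}{1681} = -1919 + \frac{144}{1681} = - \frac{3225695}{1681}$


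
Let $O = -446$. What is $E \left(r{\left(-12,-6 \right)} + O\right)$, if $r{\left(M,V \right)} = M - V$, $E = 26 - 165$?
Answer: $62828$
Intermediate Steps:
$E = -139$
$E \left(r{\left(-12,-6 \right)} + O\right) = - 139 \left(\left(-12 - -6\right) - 446\right) = - 139 \left(\left(-12 + 6\right) - 446\right) = - 139 \left(-6 - 446\right) = \left(-139\right) \left(-452\right) = 62828$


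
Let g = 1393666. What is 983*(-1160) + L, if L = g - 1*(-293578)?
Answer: 546964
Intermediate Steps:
L = 1687244 (L = 1393666 - 1*(-293578) = 1393666 + 293578 = 1687244)
983*(-1160) + L = 983*(-1160) + 1687244 = -1140280 + 1687244 = 546964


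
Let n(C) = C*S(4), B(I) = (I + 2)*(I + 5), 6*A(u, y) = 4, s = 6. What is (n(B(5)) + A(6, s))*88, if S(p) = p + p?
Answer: 148016/3 ≈ 49339.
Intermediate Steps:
A(u, y) = 2/3 (A(u, y) = (1/6)*4 = 2/3)
S(p) = 2*p
B(I) = (2 + I)*(5 + I)
n(C) = 8*C (n(C) = C*(2*4) = C*8 = 8*C)
(n(B(5)) + A(6, s))*88 = (8*(10 + 5**2 + 7*5) + 2/3)*88 = (8*(10 + 25 + 35) + 2/3)*88 = (8*70 + 2/3)*88 = (560 + 2/3)*88 = (1682/3)*88 = 148016/3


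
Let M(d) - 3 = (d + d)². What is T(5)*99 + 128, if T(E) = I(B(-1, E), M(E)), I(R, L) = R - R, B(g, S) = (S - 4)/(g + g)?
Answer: 128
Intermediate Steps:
B(g, S) = (-4 + S)/(2*g) (B(g, S) = (-4 + S)/((2*g)) = (-4 + S)*(1/(2*g)) = (-4 + S)/(2*g))
M(d) = 3 + 4*d² (M(d) = 3 + (d + d)² = 3 + (2*d)² = 3 + 4*d²)
I(R, L) = 0
T(E) = 0
T(5)*99 + 128 = 0*99 + 128 = 0 + 128 = 128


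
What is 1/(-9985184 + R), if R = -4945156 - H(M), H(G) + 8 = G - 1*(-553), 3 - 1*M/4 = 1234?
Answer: -1/14925961 ≈ -6.6997e-8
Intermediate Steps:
M = -4924 (M = 12 - 4*1234 = 12 - 4936 = -4924)
H(G) = 545 + G (H(G) = -8 + (G - 1*(-553)) = -8 + (G + 553) = -8 + (553 + G) = 545 + G)
R = -4940777 (R = -4945156 - (545 - 4924) = -4945156 - 1*(-4379) = -4945156 + 4379 = -4940777)
1/(-9985184 + R) = 1/(-9985184 - 4940777) = 1/(-14925961) = -1/14925961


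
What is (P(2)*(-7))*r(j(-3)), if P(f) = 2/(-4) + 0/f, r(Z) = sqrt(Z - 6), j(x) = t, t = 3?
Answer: 7*I*sqrt(3)/2 ≈ 6.0622*I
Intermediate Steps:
j(x) = 3
r(Z) = sqrt(-6 + Z)
P(f) = -1/2 (P(f) = 2*(-1/4) + 0 = -1/2 + 0 = -1/2)
(P(2)*(-7))*r(j(-3)) = (-1/2*(-7))*sqrt(-6 + 3) = 7*sqrt(-3)/2 = 7*(I*sqrt(3))/2 = 7*I*sqrt(3)/2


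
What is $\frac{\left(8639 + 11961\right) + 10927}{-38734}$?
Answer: $- \frac{31527}{38734} \approx -0.81394$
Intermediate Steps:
$\frac{\left(8639 + 11961\right) + 10927}{-38734} = \left(20600 + 10927\right) \left(- \frac{1}{38734}\right) = 31527 \left(- \frac{1}{38734}\right) = - \frac{31527}{38734}$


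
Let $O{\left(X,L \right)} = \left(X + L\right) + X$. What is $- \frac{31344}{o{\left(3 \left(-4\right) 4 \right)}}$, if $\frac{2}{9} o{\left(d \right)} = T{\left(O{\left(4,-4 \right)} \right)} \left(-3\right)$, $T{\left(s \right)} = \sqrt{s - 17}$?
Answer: $- \frac{20896 i \sqrt{13}}{117} \approx - 643.95 i$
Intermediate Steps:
$O{\left(X,L \right)} = L + 2 X$ ($O{\left(X,L \right)} = \left(L + X\right) + X = L + 2 X$)
$T{\left(s \right)} = \sqrt{-17 + s}$
$o{\left(d \right)} = - \frac{27 i \sqrt{13}}{2}$ ($o{\left(d \right)} = \frac{9 \sqrt{-17 + \left(-4 + 2 \cdot 4\right)} \left(-3\right)}{2} = \frac{9 \sqrt{-17 + \left(-4 + 8\right)} \left(-3\right)}{2} = \frac{9 \sqrt{-17 + 4} \left(-3\right)}{2} = \frac{9 \sqrt{-13} \left(-3\right)}{2} = \frac{9 i \sqrt{13} \left(-3\right)}{2} = \frac{9 \left(- 3 i \sqrt{13}\right)}{2} = - \frac{27 i \sqrt{13}}{2}$)
$- \frac{31344}{o{\left(3 \left(-4\right) 4 \right)}} = - \frac{31344}{\left(- \frac{27}{2}\right) i \sqrt{13}} = - 31344 \frac{2 i \sqrt{13}}{351} = - \frac{20896 i \sqrt{13}}{117}$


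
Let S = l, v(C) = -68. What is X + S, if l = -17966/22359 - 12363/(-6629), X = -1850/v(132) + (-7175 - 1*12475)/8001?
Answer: 786638751099/30476405138 ≈ 25.811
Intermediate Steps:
X = 2244275/90678 (X = -1850/(-68) + (-7175 - 1*12475)/8001 = -1850*(-1/68) + (-7175 - 12475)*(1/8001) = 925/34 - 19650*1/8001 = 925/34 - 6550/2667 = 2244275/90678 ≈ 24.750)
l = 157327703/148217811 (l = -17966*1/22359 - 12363*(-1/6629) = -17966/22359 + 12363/6629 = 157327703/148217811 ≈ 1.0615)
S = 157327703/148217811 ≈ 1.0615
X + S = 2244275/90678 + 157327703/148217811 = 786638751099/30476405138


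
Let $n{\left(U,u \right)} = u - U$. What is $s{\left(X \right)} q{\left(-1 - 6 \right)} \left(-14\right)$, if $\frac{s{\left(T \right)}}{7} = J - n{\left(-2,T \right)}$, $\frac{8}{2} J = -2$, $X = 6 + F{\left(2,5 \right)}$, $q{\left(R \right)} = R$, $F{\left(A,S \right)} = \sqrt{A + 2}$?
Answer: $-7203$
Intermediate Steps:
$F{\left(A,S \right)} = \sqrt{2 + A}$
$X = 8$ ($X = 6 + \sqrt{2 + 2} = 6 + \sqrt{4} = 6 + 2 = 8$)
$J = - \frac{1}{2}$ ($J = \frac{1}{4} \left(-2\right) = - \frac{1}{2} \approx -0.5$)
$s{\left(T \right)} = - \frac{35}{2} - 7 T$ ($s{\left(T \right)} = 7 \left(- \frac{1}{2} - \left(T - -2\right)\right) = 7 \left(- \frac{1}{2} - \left(T + 2\right)\right) = 7 \left(- \frac{1}{2} - \left(2 + T\right)\right) = 7 \left(- \frac{5}{2} - T\right) = - \frac{35}{2} - 7 T$)
$s{\left(X \right)} q{\left(-1 - 6 \right)} \left(-14\right) = \left(- \frac{35}{2} - 56\right) \left(-1 - 6\right) \left(-14\right) = \left(- \frac{147}{2}\right) \left(-7\right) \left(-14\right) = \frac{1029}{2} \left(-14\right) = -7203$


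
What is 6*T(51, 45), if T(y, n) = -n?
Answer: -270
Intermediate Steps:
6*T(51, 45) = 6*(-1*45) = 6*(-45) = -270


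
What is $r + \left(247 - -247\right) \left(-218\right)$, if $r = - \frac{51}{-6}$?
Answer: $- \frac{215367}{2} \approx -1.0768 \cdot 10^{5}$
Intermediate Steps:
$r = \frac{17}{2}$ ($r = \left(-51\right) \left(- \frac{1}{6}\right) = \frac{17}{2} \approx 8.5$)
$r + \left(247 - -247\right) \left(-218\right) = \frac{17}{2} + \left(247 - -247\right) \left(-218\right) = \frac{17}{2} + \left(247 + 247\right) \left(-218\right) = \frac{17}{2} + 494 \left(-218\right) = \frac{17}{2} - 107692 = - \frac{215367}{2}$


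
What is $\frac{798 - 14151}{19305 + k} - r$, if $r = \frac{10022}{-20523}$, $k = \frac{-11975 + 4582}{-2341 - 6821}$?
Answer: $- \frac{738098251612}{3630104196969} \approx -0.20333$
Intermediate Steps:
$k = \frac{7393}{9162}$ ($k = - \frac{7393}{-9162} = \left(-7393\right) \left(- \frac{1}{9162}\right) = \frac{7393}{9162} \approx 0.80692$)
$r = - \frac{10022}{20523}$ ($r = 10022 \left(- \frac{1}{20523}\right) = - \frac{10022}{20523} \approx -0.48833$)
$\frac{798 - 14151}{19305 + k} - r = \frac{798 - 14151}{19305 + \frac{7393}{9162}} - - \frac{10022}{20523} = - \frac{13353}{\frac{176879803}{9162}} + \frac{10022}{20523} = \left(-13353\right) \frac{9162}{176879803} + \frac{10022}{20523} = - \frac{122340186}{176879803} + \frac{10022}{20523} = - \frac{738098251612}{3630104196969}$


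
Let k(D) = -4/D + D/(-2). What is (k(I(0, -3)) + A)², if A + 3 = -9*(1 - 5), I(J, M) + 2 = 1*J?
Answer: 1296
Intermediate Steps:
I(J, M) = -2 + J (I(J, M) = -2 + 1*J = -2 + J)
A = 33 (A = -3 - 9*(1 - 5) = -3 - 9*(-4) = -3 + 36 = 33)
k(D) = -4/D - D/2 (k(D) = -4/D + D*(-½) = -4/D - D/2)
(k(I(0, -3)) + A)² = ((-4/(-2 + 0) - (-2 + 0)/2) + 33)² = ((-4/(-2) - ½*(-2)) + 33)² = ((-4*(-½) + 1) + 33)² = ((2 + 1) + 33)² = (3 + 33)² = 36² = 1296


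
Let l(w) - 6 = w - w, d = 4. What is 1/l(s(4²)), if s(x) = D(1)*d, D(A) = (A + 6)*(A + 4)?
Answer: ⅙ ≈ 0.16667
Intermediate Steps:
D(A) = (4 + A)*(6 + A) (D(A) = (6 + A)*(4 + A) = (4 + A)*(6 + A))
s(x) = 140 (s(x) = (24 + 1² + 10*1)*4 = (24 + 1 + 10)*4 = 35*4 = 140)
l(w) = 6 (l(w) = 6 + (w - w) = 6 + 0 = 6)
1/l(s(4²)) = 1/6 = ⅙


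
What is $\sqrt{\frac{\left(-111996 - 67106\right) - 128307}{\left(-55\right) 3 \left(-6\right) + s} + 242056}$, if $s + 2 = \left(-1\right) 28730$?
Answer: $\frac{63 \sqrt{46938603998}}{27742} \approx 492.0$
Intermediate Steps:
$s = -28732$ ($s = -2 - 28730 = -28732$)
$\sqrt{\frac{\left(-111996 - 67106\right) - 128307}{\left(-55\right) 3 \left(-6\right) + s} + 242056} = \sqrt{\frac{\left(-111996 - 67106\right) - 128307}{\left(-55\right) 3 \left(-6\right) - 28732} + 242056} = \sqrt{\frac{-179102 - 128307}{\left(-165\right) \left(-6\right) - 28732} + 242056} = \sqrt{- \frac{307409}{990 - 28732} + 242056} = \sqrt{- \frac{307409}{-27742} + 242056} = \sqrt{\left(-307409\right) \left(- \frac{1}{27742}\right) + 242056} = \sqrt{\frac{307409}{27742} + 242056} = \sqrt{\frac{6715424961}{27742}} = \frac{63 \sqrt{46938603998}}{27742}$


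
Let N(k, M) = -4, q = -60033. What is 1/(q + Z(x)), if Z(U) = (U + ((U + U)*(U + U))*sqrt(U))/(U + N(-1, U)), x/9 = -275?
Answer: -30743593669/125672428878806352 + 25309040625*I*sqrt(11)/41890809626268784 ≈ -2.4463e-7 + 2.0038e-6*I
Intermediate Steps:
x = -2475 (x = 9*(-275) = -2475)
Z(U) = (U + 4*U**(5/2))/(-4 + U) (Z(U) = (U + ((U + U)*(U + U))*sqrt(U))/(U - 4) = (U + ((2*U)*(2*U))*sqrt(U))/(-4 + U) = (U + (4*U**2)*sqrt(U))/(-4 + U) = (U + 4*U**(5/2))/(-4 + U))
1/(q + Z(x)) = 1/(-60033 + (-2475 + 4*(-2475)**(5/2))/(-4 - 2475)) = 1/(-60033 + (-2475 + 4*(91884375*I*sqrt(11)))/(-2479)) = 1/(-60033 - (-2475 + 367537500*I*sqrt(11))/2479) = 1/(-60033 + (2475/2479 - 367537500*I*sqrt(11)/2479)) = 1/(-148819332/2479 - 367537500*I*sqrt(11)/2479)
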